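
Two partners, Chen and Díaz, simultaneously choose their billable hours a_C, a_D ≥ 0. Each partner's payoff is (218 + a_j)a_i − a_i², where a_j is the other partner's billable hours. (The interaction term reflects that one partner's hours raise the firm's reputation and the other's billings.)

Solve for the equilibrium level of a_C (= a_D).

Chen's payoff is (218 + a_D)a_C − a_C².
∂π/∂a_C = 218 + a_D − 2a_C = 0, so a_C = 109 + 0.5a_D.
Setting a_C = a_D in the reaction function: a_C = 109 + 0.5a_C, so a_C = 109 / 0.5 = 218.

218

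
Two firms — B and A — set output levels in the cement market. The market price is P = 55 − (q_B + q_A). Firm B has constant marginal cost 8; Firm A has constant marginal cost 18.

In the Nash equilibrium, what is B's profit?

Firm B's profit: π = q_B(55 − (q_B + q_A)) − 8q_B.
∂π/∂q_B = 47 − 2q_B − q_A = 0, so q_B = 23.5 − 0.5q_A.
By the same steps for A: q_A = 18.5 − 0.5q_B.
Plugging q_A into B's best response: q_B = 23.5 − 0.5(18.5 − 0.5q_B) ⇒ 0.75q_B = 14.25, so q_B = 19.
Then q_A = 18.5 − 0.5·19 = 9.
Price P = 55 − 28 = 27.
B's profit: (27 − 8)·19 = 361.

361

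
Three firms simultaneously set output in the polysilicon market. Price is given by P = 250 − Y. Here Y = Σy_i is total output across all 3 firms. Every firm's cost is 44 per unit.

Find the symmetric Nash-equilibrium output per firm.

51.5

A representative firm's profit is π_i = y_i(250 − Y) − 44y_i, with Y = y_i + Σ_{j≠i} y_j.
First-order condition: 206 − 2y_i − Σ_{j≠i} y_j = 0.
In a symmetric equilibrium every firm chooses the same y, so Σ_{j≠i} y_j = 2y. The condition becomes 206 − 4y = 0, giving y = 206/4 = 51.5.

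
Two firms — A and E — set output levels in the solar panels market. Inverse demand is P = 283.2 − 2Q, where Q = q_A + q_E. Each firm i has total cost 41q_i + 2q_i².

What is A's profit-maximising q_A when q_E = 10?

27.775

Firm A's profit: π = q_A(283.2 − 2(q_A + q_E)) − 41q_A − 2q_A².
∂π/∂q_A = 242.2 − 8q_A − 2q_E = 0, so q_A = 30.275 − 0.25q_E.
At q_E = 10: q_A = 30.275 − 0.25·10 = 27.775.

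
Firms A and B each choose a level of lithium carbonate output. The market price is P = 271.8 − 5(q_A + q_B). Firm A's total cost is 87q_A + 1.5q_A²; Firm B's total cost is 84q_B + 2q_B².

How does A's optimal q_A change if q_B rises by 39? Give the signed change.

-15

Firm A's profit: π = q_A(271.8 − 5(q_A + q_B)) − 87q_A − 1.5q_A².
∂π/∂q_A = 184.8 − 13q_A − 5q_B = 0, so q_A = 924/65 − (5/13)q_B.
The reaction-function slope is −5/13, so a 39-unit rise in q_B moves q_A by −5/13 × 39 = −15. A's best response falls — the actions are strategic substitutes.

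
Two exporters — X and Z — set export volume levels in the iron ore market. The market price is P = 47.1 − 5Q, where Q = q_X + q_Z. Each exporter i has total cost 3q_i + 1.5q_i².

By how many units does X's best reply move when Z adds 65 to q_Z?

Exporter X's profit: π = q_X(47.1 − 5(q_X + q_Z)) − 3q_X − 1.5q_X².
∂π/∂q_X = 44.1 − 13q_X − 5q_Z = 0, so q_X = 441/130 − (5/13)q_Z.
The reaction-function slope is −5/13, so a 65-unit rise in q_Z moves q_X by −5/13 × 65 = −25. X's best response falls — the actions are strategic substitutes.

-25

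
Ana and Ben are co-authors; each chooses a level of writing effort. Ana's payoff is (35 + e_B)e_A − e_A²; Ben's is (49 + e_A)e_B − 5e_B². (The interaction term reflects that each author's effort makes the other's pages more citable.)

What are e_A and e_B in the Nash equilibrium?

21, 7

Expanding Ana's payoff: 35e_A + e_Be_A − e_A².
∂π/∂e_A = 35 + e_B − 2e_A = 0, so e_A = 17.5 + 0.5e_B.
Likewise for Ben: e_B = 4.9 + 0.1e_A.
Substituting the second reaction function into the first: e_A = 17.5 + 0.5(4.9 + 0.1e_A), which gives 0.95e_A = 19.95 ⇒ e_A = 21.
Then e_B = 4.9 + 0.1·21 = 7.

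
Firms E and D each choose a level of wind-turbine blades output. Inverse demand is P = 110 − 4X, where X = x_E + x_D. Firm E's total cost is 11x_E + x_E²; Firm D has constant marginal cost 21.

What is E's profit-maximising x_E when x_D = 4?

8.3

Firm E's profit: π = x_E(110 − 4(x_E + x_D)) − 11x_E − x_E².
∂π/∂x_E = 99 − 10x_E − 4x_D = 0, so x_E = 9.9 − 0.4x_D.
At x_D = 4: x_E = 9.9 − 0.4·4 = 8.3.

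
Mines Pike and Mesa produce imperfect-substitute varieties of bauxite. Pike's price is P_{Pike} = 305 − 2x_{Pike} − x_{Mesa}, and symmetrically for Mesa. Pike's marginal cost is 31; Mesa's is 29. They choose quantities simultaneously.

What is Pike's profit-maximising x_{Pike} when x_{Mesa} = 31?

Mine Pike's profit: π = x_{Pike}(305 − 2x_{Pike} − x_{Mesa}) − 31x_{Pike}.
∂π/∂x_{Pike} = 274 − 4x_{Pike} − x_{Mesa} = 0 ⇒ x_{Pike} = 68.5 − 0.25x_{Mesa}.
At x_{Mesa} = 31: x_{Pike} = 68.5 − 0.25·31 = 60.75.

60.75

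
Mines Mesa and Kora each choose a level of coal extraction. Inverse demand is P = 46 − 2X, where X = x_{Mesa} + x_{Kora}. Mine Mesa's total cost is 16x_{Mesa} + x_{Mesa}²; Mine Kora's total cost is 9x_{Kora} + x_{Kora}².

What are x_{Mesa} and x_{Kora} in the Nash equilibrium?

3.3125, 5.0625

Mine Mesa's profit: π = x_{Mesa}(46 − 2(x_{Mesa} + x_{Kora})) − 16x_{Mesa} − x_{Mesa}².
∂π/∂x_{Mesa} = 30 − 6x_{Mesa} − 2x_{Kora} = 0, so x_{Mesa} = 5 − (1/3)x_{Kora}.
By the same steps for Kora: x_{Kora} = 37/6 − (1/3)x_{Mesa}.
Solving the two reaction functions simultaneously: (1 − (−1/3)(−1/3))x_{Mesa} = 5 − (1/3)·(37/6), so (8/9)x_{Mesa} = 53/18 and x_{Mesa} = 3.3125.
Then x_{Kora} = 37/6 − (1/3)·3.3125 = 5.0625.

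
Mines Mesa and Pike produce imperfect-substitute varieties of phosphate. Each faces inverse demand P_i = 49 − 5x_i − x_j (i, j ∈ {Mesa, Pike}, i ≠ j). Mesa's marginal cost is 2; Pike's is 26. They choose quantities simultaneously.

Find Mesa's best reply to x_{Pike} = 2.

Mine Mesa's profit: π = x_{Mesa}(49 − 5x_{Mesa} − x_{Pike}) − 2x_{Mesa}.
∂π/∂x_{Mesa} = 47 − 10x_{Mesa} − x_{Pike} = 0 ⇒ x_{Mesa} = 4.7 − 0.1x_{Pike}.
At x_{Pike} = 2: x_{Mesa} = 4.7 − 0.1·2 = 4.5.

4.5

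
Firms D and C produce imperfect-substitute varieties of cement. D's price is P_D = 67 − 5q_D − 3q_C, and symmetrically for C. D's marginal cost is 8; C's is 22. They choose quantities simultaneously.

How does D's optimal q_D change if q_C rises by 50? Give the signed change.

-15

Firm D's profit: π = q_D(67 − 5q_D − 3q_C) − 8q_D.
∂π/∂q_D = 59 − 10q_D − 3q_C = 0 ⇒ q_D = 5.9 − 0.3q_C.
The reaction-function slope is −0.3, so a 50-unit rise in q_C moves q_D by −0.3 × 50 = −15. D's best response falls — the actions are strategic substitutes.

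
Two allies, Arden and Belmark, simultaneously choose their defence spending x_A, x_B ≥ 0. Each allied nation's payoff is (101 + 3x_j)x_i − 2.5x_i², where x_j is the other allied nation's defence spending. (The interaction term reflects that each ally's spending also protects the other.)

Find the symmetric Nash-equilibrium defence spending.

Arden's payoff is (101 + 3x_B)x_A − 2.5x_A².
∂π/∂x_A = 101 + 3x_B − 5x_A = 0, so x_A = 20.2 + 0.6x_B.
The game is symmetric, so in equilibrium x_B = x_A: the reaction function gives 0.4x_A = 20.2, hence x_A = 50.5.

50.5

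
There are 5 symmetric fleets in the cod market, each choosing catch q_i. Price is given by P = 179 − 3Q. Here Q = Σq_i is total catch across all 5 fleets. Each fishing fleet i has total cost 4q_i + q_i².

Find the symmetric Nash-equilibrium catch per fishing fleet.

8.75

A representative fishing fleet's profit is π_i = q_i(179 − 3Q) − 4q_i − q_i², with Q = q_i + Σ_{j≠i} q_j.
First-order condition: 175 − 8q_i − 3Σ_{j≠i} q_j = 0.
In a symmetric equilibrium every fishing fleet chooses the same q, so Σ_{j≠i} q_j = 4q. The condition becomes 175 − 20q = 0, giving q = 175/20 = 8.75.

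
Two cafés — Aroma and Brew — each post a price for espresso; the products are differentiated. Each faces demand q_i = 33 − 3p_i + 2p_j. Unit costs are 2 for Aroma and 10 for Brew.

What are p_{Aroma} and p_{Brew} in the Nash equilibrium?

Aroma's profit: π = (p_{Aroma} − 2)(33 − 3p_{Aroma} + 2p_{Brew}).
∂π/∂p_{Aroma} = 39 − 6p_{Aroma} + 2p_{Brew} = 0 ⇒ p_{Aroma} = 6.5 + (1/3)p_{Brew}.
Similarly p_{Brew} = 10.5 + (1/3)p_{Aroma}.
Plugging p_{Brew} into Aroma's best response: p_{Aroma} = 6.5 + (1/3)(10.5 + (1/3)p_{Aroma}) ⇒ (8/9)p_{Aroma} = 10, so p_{Aroma} = 11.25.
Then p_{Brew} = 10.5 + (1/3)·11.25 = 14.25.

11.25, 14.25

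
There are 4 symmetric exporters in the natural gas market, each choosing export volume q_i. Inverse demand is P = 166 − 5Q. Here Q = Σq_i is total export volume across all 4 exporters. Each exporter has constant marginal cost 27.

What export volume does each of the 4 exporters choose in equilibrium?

5.56

A representative exporter's profit is π_i = q_i(166 − 5Q) − 27q_i, with Q = q_i + Σ_{j≠i} q_j.
First-order condition: 139 − 10q_i − 5Σ_{j≠i} q_j = 0.
Imposing symmetry (q_j = q for all j) turns Σ_{j≠i} q_j into 3q, so 139 = 25q and q = 5.56.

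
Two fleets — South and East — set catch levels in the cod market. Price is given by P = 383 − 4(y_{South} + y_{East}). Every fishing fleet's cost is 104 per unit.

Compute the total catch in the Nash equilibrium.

46.5

Fishing fleet South's profit: π = y_{South}(383 − 4(y_{South} + y_{East})) − 104y_{South}.
∂π/∂y_{South} = 279 − 8y_{South} − 4y_{East} = 0, so y_{South} = 34.875 − 0.5y_{East}.
Setting y_{South} = y_{East} in the reaction function: y_{South} = 34.875 − 0.5y_{South}, so y_{South} = 34.875 / 1.5 = 23.25.
Total catch: 23.25 + 23.25 = 46.5.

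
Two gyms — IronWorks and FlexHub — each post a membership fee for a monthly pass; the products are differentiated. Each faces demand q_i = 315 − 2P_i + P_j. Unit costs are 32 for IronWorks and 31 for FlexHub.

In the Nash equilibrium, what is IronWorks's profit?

IronWorks's profit: π = (P_{IronWorks} − 32)(315 − 2P_{IronWorks} + P_{FlexHub}).
∂π/∂P_{IronWorks} = 379 − 4P_{IronWorks} + P_{FlexHub} = 0 ⇒ P_{IronWorks} = 94.75 + 0.25P_{FlexHub}.
Similarly P_{FlexHub} = 94.25 + 0.25P_{IronWorks}.
Plugging P_{FlexHub} into IronWorks's best response: P_{IronWorks} = 94.75 + 0.25(94.25 + 0.25P_{IronWorks}) ⇒ 0.9375P_{IronWorks} = 118.3125, so P_{IronWorks} = 126.2.
Then P_{FlexHub} = 94.25 + 0.25·126.2 = 125.8.
q_{IronWorks} = 315 − 2·126.2 + 125.8 = 188.4.
Profit = (126.2 − 32)·188.4 = 17747.28.

17747.28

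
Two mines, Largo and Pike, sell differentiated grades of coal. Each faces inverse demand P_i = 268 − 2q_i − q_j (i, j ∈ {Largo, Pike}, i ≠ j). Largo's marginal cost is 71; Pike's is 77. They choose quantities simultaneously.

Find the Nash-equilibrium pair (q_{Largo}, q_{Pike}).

Mine Largo's profit: π = q_{Largo}(268 − 2q_{Largo} − q_{Pike}) − 71q_{Largo}.
∂π/∂q_{Largo} = 197 − 4q_{Largo} − q_{Pike} = 0 ⇒ q_{Largo} = 49.25 − 0.25q_{Pike}.
Similarly q_{Pike} = 47.75 − 0.25q_{Largo}.
Plugging q_{Pike} into Largo's best response: q_{Largo} = 49.25 − 0.25(47.75 − 0.25q_{Largo}) ⇒ 0.9375q_{Largo} = 37.3125, so q_{Largo} = 39.8.
Then q_{Pike} = 47.75 − 0.25·39.8 = 37.8.

39.8, 37.8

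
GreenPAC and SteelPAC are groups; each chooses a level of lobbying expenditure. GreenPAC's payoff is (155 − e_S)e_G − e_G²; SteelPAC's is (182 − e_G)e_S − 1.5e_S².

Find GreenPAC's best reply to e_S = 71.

Expanding GreenPAC's payoff: 155e_G − e_Se_G − e_G².
∂π/∂e_G = 155 − e_S − 2e_G = 0, so e_G = 77.5 − 0.5e_S.
At e_S = 71: e_G = 77.5 − 0.5·71 = 42.

42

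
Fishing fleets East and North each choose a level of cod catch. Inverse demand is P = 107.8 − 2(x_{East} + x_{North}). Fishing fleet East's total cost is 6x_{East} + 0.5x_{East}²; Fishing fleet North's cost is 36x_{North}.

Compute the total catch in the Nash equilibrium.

26.1875

Fishing fleet East's profit: π = x_{East}(107.8 − 2(x_{East} + x_{North})) − 6x_{East} − 0.5x_{East}².
∂π/∂x_{East} = 101.8 − 5x_{East} − 2x_{North} = 0, so x_{East} = 20.36 − 0.4x_{North}.
For North: ∂π/∂x_{North} = 71.8 − 4x_{North} − 2x_{East} = 0 ⇒ x_{North} = 17.95 − 0.5x_{East}.
Plugging x_{North} into East's best response: x_{East} = 20.36 − 0.4(17.95 − 0.5x_{East}) ⇒ 0.8x_{East} = 13.18, so x_{East} = 16.475.
Then x_{North} = 17.95 − 0.5·16.475 = 9.7125.
Total catch: 16.475 + 9.7125 = 26.1875.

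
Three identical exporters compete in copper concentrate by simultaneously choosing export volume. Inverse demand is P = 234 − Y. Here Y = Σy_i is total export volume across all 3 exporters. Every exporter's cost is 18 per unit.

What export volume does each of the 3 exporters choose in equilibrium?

54

A representative exporter's profit is π_i = y_i(234 − Y) − 18y_i, with Y = y_i + Σ_{j≠i} y_j.
First-order condition: 216 − 2y_i − Σ_{j≠i} y_j = 0.
In a symmetric equilibrium every exporter chooses the same y, so Σ_{j≠i} y_j = 2y. The condition becomes 216 − 4y = 0, giving y = 216/4 = 54.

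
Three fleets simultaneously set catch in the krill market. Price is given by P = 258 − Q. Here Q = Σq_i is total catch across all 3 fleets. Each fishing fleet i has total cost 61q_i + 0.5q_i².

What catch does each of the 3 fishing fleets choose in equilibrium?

39.4

A representative fishing fleet's profit is π_i = q_i(258 − Q) − 61q_i − 0.5q_i², with Q = q_i + Σ_{j≠i} q_j.
First-order condition: 197 − 3q_i − Σ_{j≠i} q_j = 0.
In a symmetric equilibrium every fishing fleet chooses the same q, so Σ_{j≠i} q_j = 2q. The condition becomes 197 − 5q = 0, giving q = 197/5 = 39.4.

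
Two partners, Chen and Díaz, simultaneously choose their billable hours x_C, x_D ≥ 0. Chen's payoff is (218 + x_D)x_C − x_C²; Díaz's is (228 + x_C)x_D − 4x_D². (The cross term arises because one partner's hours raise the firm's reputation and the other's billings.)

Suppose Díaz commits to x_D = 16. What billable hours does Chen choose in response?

117

Expanding Chen's payoff: 218x_C + x_Dx_C − x_C².
∂π/∂x_C = 218 + x_D − 2x_C = 0, so x_C = 109 + 0.5x_D.
At x_D = 16: x_C = 109 + 0.5·16 = 117.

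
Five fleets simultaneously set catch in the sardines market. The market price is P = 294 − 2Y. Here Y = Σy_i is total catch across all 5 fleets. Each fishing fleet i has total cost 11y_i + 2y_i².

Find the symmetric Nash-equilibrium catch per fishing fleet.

A representative fishing fleet's profit is π_i = y_i(294 − 2Y) − 11y_i − 2y_i², with Y = y_i + Σ_{j≠i} y_j.
First-order condition: 283 − 8y_i − 2Σ_{j≠i} y_j = 0.
Imposing symmetry (y_j = y for all j) turns Σ_{j≠i} y_j into 4y, so 283 = 16y and y = 17.6875.

17.6875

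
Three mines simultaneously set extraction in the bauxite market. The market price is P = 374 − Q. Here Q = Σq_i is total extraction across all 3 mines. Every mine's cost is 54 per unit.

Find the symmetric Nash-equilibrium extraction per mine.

A representative mine's profit is π_i = q_i(374 − Q) − 54q_i, with Q = q_i + Σ_{j≠i} q_j.
First-order condition: 320 − 2q_i − Σ_{j≠i} q_j = 0.
Imposing symmetry (q_j = q for all j) turns Σ_{j≠i} q_j into 2q, so 320 = 4q and q = 80.

80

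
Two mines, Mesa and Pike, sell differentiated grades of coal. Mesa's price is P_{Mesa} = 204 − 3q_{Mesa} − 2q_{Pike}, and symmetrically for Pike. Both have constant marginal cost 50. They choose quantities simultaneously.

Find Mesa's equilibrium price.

107.75

Mine Mesa's profit: π = q_{Mesa}(204 − 3q_{Mesa} − 2q_{Pike}) − 50q_{Mesa}.
∂π/∂q_{Mesa} = 154 − 6q_{Mesa} − 2q_{Pike} = 0 ⇒ q_{Mesa} = 77/3 − (1/3)q_{Pike}.
The game is symmetric, so in equilibrium q_{Pike} = q_{Mesa}: the reaction function gives (4/3)q_{Mesa} = 77/3, hence q_{Mesa} = 19.25.
P_{Mesa} = 204 − 3·19.25 − 2·19.25 = 107.75.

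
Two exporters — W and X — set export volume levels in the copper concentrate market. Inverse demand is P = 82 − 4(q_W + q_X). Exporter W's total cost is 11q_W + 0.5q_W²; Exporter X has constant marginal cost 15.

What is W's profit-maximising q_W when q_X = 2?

Exporter W's profit: π = q_W(82 − 4(q_W + q_X)) − 11q_W − 0.5q_W².
∂π/∂q_W = 71 − 9q_W − 4q_X = 0, so q_W = 71/9 − (4/9)q_X.
At q_X = 2: q_W = 71/9 − (4/9)·2 = 7.

7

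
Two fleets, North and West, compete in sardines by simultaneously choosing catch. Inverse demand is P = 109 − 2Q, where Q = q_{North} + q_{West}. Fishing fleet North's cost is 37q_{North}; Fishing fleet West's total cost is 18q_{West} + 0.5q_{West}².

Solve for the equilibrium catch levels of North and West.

11.125, 13.75

Fishing fleet North's profit: π = q_{North}(109 − 2(q_{North} + q_{West})) − 37q_{North}.
∂π/∂q_{North} = 72 − 4q_{North} − 2q_{West} = 0, so q_{North} = 18 − 0.5q_{West}.
For West: ∂π/∂q_{West} = 91 − 5q_{West} − 2q_{North} = 0 ⇒ q_{West} = 18.2 − 0.4q_{North}.
Plugging q_{West} into North's best response: q_{North} = 18 − 0.5(18.2 − 0.4q_{North}) ⇒ 0.8q_{North} = 8.9, so q_{North} = 11.125.
Then q_{West} = 18.2 − 0.4·11.125 = 13.75.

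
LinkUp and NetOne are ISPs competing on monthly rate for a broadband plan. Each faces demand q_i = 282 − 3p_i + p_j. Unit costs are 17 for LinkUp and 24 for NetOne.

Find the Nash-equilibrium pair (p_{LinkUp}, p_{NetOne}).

LinkUp's profit: π = (p_{LinkUp} − 17)(282 − 3p_{LinkUp} + p_{NetOne}).
∂π/∂p_{LinkUp} = 333 − 6p_{LinkUp} + p_{NetOne} = 0 ⇒ p_{LinkUp} = 55.5 + (1/6)p_{NetOne}.
Similarly p_{NetOne} = 59 + (1/6)p_{LinkUp}.
Plugging p_{NetOne} into LinkUp's best response: p_{LinkUp} = 55.5 + (1/6)(59 + (1/6)p_{LinkUp}) ⇒ (35/36)p_{LinkUp} = 196/3, so p_{LinkUp} = 67.2.
Then p_{NetOne} = 59 + (1/6)·67.2 = 70.2.

67.2, 70.2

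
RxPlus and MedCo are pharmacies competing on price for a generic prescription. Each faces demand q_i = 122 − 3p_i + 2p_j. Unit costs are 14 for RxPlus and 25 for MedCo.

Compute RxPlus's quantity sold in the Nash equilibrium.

RxPlus's profit: π = (p_{RxPlus} − 14)(122 − 3p_{RxPlus} + 2p_{MedCo}).
∂π/∂p_{RxPlus} = 164 − 6p_{RxPlus} + 2p_{MedCo} = 0 ⇒ p_{RxPlus} = 82/3 + (1/3)p_{MedCo}.
Similarly p_{MedCo} = 197/6 + (1/3)p_{RxPlus}.
Substituting the second reaction function into the first: p_{RxPlus} = 82/3 + (1/3)(197/6 + (1/3)p_{RxPlus}), which gives (8/9)p_{RxPlus} = 689/18 ⇒ p_{RxPlus} = 43.0625.
Then p_{MedCo} = 197/6 + (1/3)·43.0625 = 47.1875.
q_{RxPlus} = 122 − 3·43.0625 + 2·47.1875 = 87.1875.

87.1875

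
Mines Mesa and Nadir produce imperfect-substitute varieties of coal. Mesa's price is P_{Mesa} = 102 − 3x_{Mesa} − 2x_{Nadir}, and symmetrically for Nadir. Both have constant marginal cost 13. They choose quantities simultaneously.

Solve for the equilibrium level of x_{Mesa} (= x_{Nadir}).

Mine Mesa's profit: π = x_{Mesa}(102 − 3x_{Mesa} − 2x_{Nadir}) − 13x_{Mesa}.
∂π/∂x_{Mesa} = 89 − 6x_{Mesa} − 2x_{Nadir} = 0 ⇒ x_{Mesa} = 89/6 − (1/3)x_{Nadir}.
The game is symmetric, so in equilibrium x_{Nadir} = x_{Mesa}: the reaction function gives (4/3)x_{Mesa} = 89/6, hence x_{Mesa} = 11.125.

11.125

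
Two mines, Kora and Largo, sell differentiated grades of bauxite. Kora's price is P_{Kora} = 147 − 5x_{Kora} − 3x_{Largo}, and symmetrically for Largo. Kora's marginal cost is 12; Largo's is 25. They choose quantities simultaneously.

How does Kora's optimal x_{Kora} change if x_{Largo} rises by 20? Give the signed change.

-6

Mine Kora's profit: π = x_{Kora}(147 − 5x_{Kora} − 3x_{Largo}) − 12x_{Kora}.
∂π/∂x_{Kora} = 135 − 10x_{Kora} − 3x_{Largo} = 0 ⇒ x_{Kora} = 13.5 − 0.3x_{Largo}.
The reaction-function slope is −0.3, so a 20-unit rise in x_{Largo} moves x_{Kora} by −0.3 × 20 = −6. Kora's best response falls — the actions are strategic substitutes.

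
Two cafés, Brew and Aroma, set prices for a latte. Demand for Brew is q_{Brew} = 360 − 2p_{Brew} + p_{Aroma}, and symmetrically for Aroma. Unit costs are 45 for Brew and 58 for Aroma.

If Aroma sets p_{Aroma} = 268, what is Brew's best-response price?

179.5

Brew's profit: π = (p_{Brew} − 45)(360 − 2p_{Brew} + p_{Aroma}).
∂π/∂p_{Brew} = 450 − 4p_{Brew} + p_{Aroma} = 0 ⇒ p_{Brew} = 112.5 + 0.25p_{Aroma}.
At p_{Aroma} = 268: p_{Brew} = 112.5 + 0.25·268 = 179.5.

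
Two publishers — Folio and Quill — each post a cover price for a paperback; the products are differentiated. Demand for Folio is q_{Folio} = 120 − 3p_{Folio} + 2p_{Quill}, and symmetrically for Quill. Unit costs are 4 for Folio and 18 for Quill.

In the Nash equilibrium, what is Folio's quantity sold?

Folio's profit: π = (p_{Folio} − 4)(120 − 3p_{Folio} + 2p_{Quill}).
∂π/∂p_{Folio} = 132 − 6p_{Folio} + 2p_{Quill} = 0 ⇒ p_{Folio} = 22 + (1/3)p_{Quill}.
Similarly p_{Quill} = 29 + (1/3)p_{Folio}.
Substituting the second reaction function into the first: p_{Folio} = 22 + (1/3)(29 + (1/3)p_{Folio}), which gives (8/9)p_{Folio} = 95/3 ⇒ p_{Folio} = 35.625.
Then p_{Quill} = 29 + (1/3)·35.625 = 40.875.
q_{Folio} = 120 − 3·35.625 + 2·40.875 = 94.875.

94.875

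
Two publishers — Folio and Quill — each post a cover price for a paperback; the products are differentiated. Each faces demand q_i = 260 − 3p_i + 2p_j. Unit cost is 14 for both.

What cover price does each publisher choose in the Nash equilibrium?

75.5

Folio's profit: π = (p_{Folio} − 14)(260 − 3p_{Folio} + 2p_{Quill}).
∂π/∂p_{Folio} = 302 − 6p_{Folio} + 2p_{Quill} = 0 ⇒ p_{Folio} = 151/3 + (1/3)p_{Quill}.
By symmetry p_{Quill} = p_{Folio}; substituting into the reaction function, (2/3)p_{Folio} = 151/3 and p_{Folio} = 75.5.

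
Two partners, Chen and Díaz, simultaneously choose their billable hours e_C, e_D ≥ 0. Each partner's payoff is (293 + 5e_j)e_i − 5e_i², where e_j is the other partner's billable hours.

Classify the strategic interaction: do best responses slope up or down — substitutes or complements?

strategic complements

Chen's payoff is (293 + 5e_D)e_C − 5e_C².
∂π/∂e_C = 293 + 5e_D − 10e_C = 0, so e_C = 29.3 + 0.5e_D.
The best-response slope de_C/de_D = 0.5 > 0: the reaction function is upward-sloping, so the choices are strategic complements.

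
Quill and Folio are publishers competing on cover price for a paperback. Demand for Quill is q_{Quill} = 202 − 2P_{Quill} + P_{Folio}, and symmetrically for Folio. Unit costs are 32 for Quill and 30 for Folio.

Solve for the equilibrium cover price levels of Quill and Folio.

88.4, 87.6

Quill's profit: π = (P_{Quill} − 32)(202 − 2P_{Quill} + P_{Folio}).
∂π/∂P_{Quill} = 266 − 4P_{Quill} + P_{Folio} = 0 ⇒ P_{Quill} = 66.5 + 0.25P_{Folio}.
Similarly P_{Folio} = 65.5 + 0.25P_{Quill}.
Plugging P_{Folio} into Quill's best response: P_{Quill} = 66.5 + 0.25(65.5 + 0.25P_{Quill}) ⇒ 0.9375P_{Quill} = 82.875, so P_{Quill} = 88.4.
Then P_{Folio} = 65.5 + 0.25·88.4 = 87.6.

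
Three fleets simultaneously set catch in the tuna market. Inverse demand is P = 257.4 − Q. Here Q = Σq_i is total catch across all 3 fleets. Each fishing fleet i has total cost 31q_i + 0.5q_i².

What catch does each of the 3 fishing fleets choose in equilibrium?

A representative fishing fleet's profit is π_i = q_i(257.4 − Q) − 31q_i − 0.5q_i², with Q = q_i + Σ_{j≠i} q_j.
First-order condition: 226.4 − 3q_i − Σ_{j≠i} q_j = 0.
Imposing symmetry (q_j = q for all j) turns Σ_{j≠i} q_j into 2q, so 226.4 = 5q and q = 45.28.

45.28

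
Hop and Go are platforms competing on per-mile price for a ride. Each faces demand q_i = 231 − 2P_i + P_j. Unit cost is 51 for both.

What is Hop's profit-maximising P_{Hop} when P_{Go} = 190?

Hop's profit: π = (P_{Hop} − 51)(231 − 2P_{Hop} + P_{Go}).
∂π/∂P_{Hop} = 333 − 4P_{Hop} + P_{Go} = 0 ⇒ P_{Hop} = 83.25 + 0.25P_{Go}.
At P_{Go} = 190: P_{Hop} = 83.25 + 0.25·190 = 130.75.

130.75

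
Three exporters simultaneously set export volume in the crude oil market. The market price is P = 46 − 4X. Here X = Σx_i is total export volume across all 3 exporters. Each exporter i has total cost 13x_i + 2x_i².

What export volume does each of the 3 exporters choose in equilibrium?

1.65

A representative exporter's profit is π_i = x_i(46 − 4X) − 13x_i − 2x_i², with X = x_i + Σ_{j≠i} x_j.
First-order condition: 33 − 12x_i − 4Σ_{j≠i} x_j = 0.
With identical exporters, set every x_j = x: then 33 − 12x − 8x = 0, i.e. x = 33/20 = 1.65.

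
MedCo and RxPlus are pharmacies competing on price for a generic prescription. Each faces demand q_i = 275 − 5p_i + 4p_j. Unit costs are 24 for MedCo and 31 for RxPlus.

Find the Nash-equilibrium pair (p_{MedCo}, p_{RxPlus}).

67.5, 70

MedCo's profit: π = (p_{MedCo} − 24)(275 − 5p_{MedCo} + 4p_{RxPlus}).
∂π/∂p_{MedCo} = 395 − 10p_{MedCo} + 4p_{RxPlus} = 0 ⇒ p_{MedCo} = 39.5 + 0.4p_{RxPlus}.
Similarly p_{RxPlus} = 43 + 0.4p_{MedCo}.
Solving the two reaction functions simultaneously: (1 − (0.4)(0.4))p_{MedCo} = 39.5 + 0.4·43, so 0.84p_{MedCo} = 56.7 and p_{MedCo} = 67.5.
Then p_{RxPlus} = 43 + 0.4·67.5 = 70.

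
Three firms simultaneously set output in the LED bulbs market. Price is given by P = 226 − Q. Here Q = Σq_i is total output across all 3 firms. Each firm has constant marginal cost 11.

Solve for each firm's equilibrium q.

A representative firm's profit is π_i = q_i(226 − Q) − 11q_i, with Q = q_i + Σ_{j≠i} q_j.
First-order condition: 215 − 2q_i − Σ_{j≠i} q_j = 0.
In a symmetric equilibrium every firm chooses the same q, so Σ_{j≠i} q_j = 2q. The condition becomes 215 − 4q = 0, giving q = 215/4 = 53.75.

53.75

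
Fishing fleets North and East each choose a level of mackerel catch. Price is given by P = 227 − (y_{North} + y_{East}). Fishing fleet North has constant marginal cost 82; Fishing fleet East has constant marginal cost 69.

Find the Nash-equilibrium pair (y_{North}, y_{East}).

Fishing fleet North's profit: π = y_{North}(227 − (y_{North} + y_{East})) − 82y_{North}.
∂π/∂y_{North} = 145 − 2y_{North} − y_{East} = 0, so y_{North} = 72.5 − 0.5y_{East}.
By the same steps for East: y_{East} = 79 − 0.5y_{North}.
Substituting the second reaction function into the first: y_{North} = 72.5 − 0.5(79 − 0.5y_{North}), which gives 0.75y_{North} = 33 ⇒ y_{North} = 44.
Then y_{East} = 79 − 0.5·44 = 57.

44, 57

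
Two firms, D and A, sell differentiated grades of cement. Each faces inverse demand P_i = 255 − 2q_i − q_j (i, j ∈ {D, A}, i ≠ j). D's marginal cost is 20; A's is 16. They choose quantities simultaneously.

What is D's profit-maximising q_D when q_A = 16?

Firm D's profit: π = q_D(255 − 2q_D − q_A) − 20q_D.
∂π/∂q_D = 235 − 4q_D − q_A = 0 ⇒ q_D = 58.75 − 0.25q_A.
At q_A = 16: q_D = 58.75 − 0.25·16 = 54.75.

54.75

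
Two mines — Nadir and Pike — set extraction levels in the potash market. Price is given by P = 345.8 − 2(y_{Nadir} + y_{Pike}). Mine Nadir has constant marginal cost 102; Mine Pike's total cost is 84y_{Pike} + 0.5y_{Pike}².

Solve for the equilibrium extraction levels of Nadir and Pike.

43.4625, 34.975

Mine Nadir's profit: π = y_{Nadir}(345.8 − 2(y_{Nadir} + y_{Pike})) − 102y_{Nadir}.
∂π/∂y_{Nadir} = 243.8 − 4y_{Nadir} − 2y_{Pike} = 0, so y_{Nadir} = 60.95 − 0.5y_{Pike}.
For Pike: ∂π/∂y_{Pike} = 261.8 − 5y_{Pike} − 2y_{Nadir} = 0 ⇒ y_{Pike} = 52.36 − 0.4y_{Nadir}.
Solving the two reaction functions simultaneously: (1 − (−0.5)(−0.4))y_{Nadir} = 60.95 − 0.5·52.36, so 0.8y_{Nadir} = 34.77 and y_{Nadir} = 43.4625.
Then y_{Pike} = 52.36 − 0.4·43.4625 = 34.975.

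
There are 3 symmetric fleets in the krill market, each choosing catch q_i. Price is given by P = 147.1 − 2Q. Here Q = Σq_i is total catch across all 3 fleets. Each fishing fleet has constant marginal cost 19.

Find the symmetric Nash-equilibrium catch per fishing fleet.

16.0125

A representative fishing fleet's profit is π_i = q_i(147.1 − 2Q) − 19q_i, with Q = q_i + Σ_{j≠i} q_j.
First-order condition: 128.1 − 4q_i − 2Σ_{j≠i} q_j = 0.
In a symmetric equilibrium every fishing fleet chooses the same q, so Σ_{j≠i} q_j = 2q. The condition becomes 128.1 − 8q = 0, giving q = 128.1/8 = 16.0125.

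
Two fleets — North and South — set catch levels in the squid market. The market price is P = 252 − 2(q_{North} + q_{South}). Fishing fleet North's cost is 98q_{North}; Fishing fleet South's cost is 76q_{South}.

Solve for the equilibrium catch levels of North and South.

Fishing fleet North's profit: π = q_{North}(252 − 2(q_{North} + q_{South})) − 98q_{North}.
∂π/∂q_{North} = 154 − 4q_{North} − 2q_{South} = 0, so q_{North} = 38.5 − 0.5q_{South}.
By the same steps for South: q_{South} = 44 − 0.5q_{North}.
Substituting the second reaction function into the first: q_{North} = 38.5 − 0.5(44 − 0.5q_{North}), which gives 0.75q_{North} = 16.5 ⇒ q_{North} = 22.
Then q_{South} = 44 − 0.5·22 = 33.

22, 33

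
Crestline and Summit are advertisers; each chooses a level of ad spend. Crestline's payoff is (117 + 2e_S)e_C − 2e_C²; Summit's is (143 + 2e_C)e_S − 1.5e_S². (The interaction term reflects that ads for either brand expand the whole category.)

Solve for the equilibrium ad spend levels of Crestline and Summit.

79.625, 100.75

Expanding Crestline's payoff: 117e_C + 2e_Se_C − 2e_C².
∂π/∂e_C = 117 + 2e_S − 4e_C = 0, so e_C = 29.25 + 0.5e_S.
Likewise for Summit: e_S = 143/3 + (2/3)e_C.
Substituting the second reaction function into the first: e_C = 29.25 + 0.5(143/3 + (2/3)e_C), which gives (2/3)e_C = 637/12 ⇒ e_C = 79.625.
Then e_S = 143/3 + (2/3)·79.625 = 100.75.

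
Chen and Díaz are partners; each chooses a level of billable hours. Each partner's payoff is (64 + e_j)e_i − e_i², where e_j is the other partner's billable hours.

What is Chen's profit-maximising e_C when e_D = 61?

Chen's payoff is (64 + e_D)e_C − e_C².
∂π/∂e_C = 64 + e_D − 2e_C = 0, so e_C = 32 + 0.5e_D.
At e_D = 61: e_C = 32 + 0.5·61 = 62.5.

62.5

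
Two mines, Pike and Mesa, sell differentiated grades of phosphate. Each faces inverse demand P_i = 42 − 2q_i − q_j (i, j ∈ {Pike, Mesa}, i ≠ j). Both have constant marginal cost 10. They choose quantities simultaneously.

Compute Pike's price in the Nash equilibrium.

22.8

Mine Pike's profit: π = q_{Pike}(42 − 2q_{Pike} − q_{Mesa}) − 10q_{Pike}.
∂π/∂q_{Pike} = 32 − 4q_{Pike} − q_{Mesa} = 0 ⇒ q_{Pike} = 8 − 0.25q_{Mesa}.
The game is symmetric, so in equilibrium q_{Mesa} = q_{Pike}: the reaction function gives 1.25q_{Pike} = 8, hence q_{Pike} = 6.4.
P_{Pike} = 42 − 2·6.4 − 6.4 = 22.8.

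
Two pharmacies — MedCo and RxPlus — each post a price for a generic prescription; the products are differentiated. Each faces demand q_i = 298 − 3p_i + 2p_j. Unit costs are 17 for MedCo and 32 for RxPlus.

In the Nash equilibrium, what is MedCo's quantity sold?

219.1875

MedCo's profit: π = (p_{MedCo} − 17)(298 − 3p_{MedCo} + 2p_{RxPlus}).
∂π/∂p_{MedCo} = 349 − 6p_{MedCo} + 2p_{RxPlus} = 0 ⇒ p_{MedCo} = 349/6 + (1/3)p_{RxPlus}.
Similarly p_{RxPlus} = 197/3 + (1/3)p_{MedCo}.
Plugging p_{RxPlus} into MedCo's best response: p_{MedCo} = 349/6 + (1/3)(197/3 + (1/3)p_{MedCo}) ⇒ (8/9)p_{MedCo} = 1441/18, so p_{MedCo} = 90.0625.
Then p_{RxPlus} = 197/3 + (1/3)·90.0625 = 95.6875.
q_{MedCo} = 298 − 3·90.0625 + 2·95.6875 = 219.1875.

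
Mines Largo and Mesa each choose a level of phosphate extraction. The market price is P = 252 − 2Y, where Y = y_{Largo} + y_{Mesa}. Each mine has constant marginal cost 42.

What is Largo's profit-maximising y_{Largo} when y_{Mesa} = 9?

48

Mine Largo's profit: π = y_{Largo}(252 − 2(y_{Largo} + y_{Mesa})) − 42y_{Largo}.
∂π/∂y_{Largo} = 210 − 4y_{Largo} − 2y_{Mesa} = 0, so y_{Largo} = 52.5 − 0.5y_{Mesa}.
At y_{Mesa} = 9: y_{Largo} = 52.5 − 0.5·9 = 48.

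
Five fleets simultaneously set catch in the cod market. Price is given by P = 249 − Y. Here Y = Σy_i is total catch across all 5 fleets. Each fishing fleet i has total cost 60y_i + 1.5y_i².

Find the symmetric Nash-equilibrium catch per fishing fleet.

A representative fishing fleet's profit is π_i = y_i(249 − Y) − 60y_i − 1.5y_i², with Y = y_i + Σ_{j≠i} y_j.
First-order condition: 189 − 5y_i − Σ_{j≠i} y_j = 0.
With identical fishing fleets, set every y_j = y: then 189 − 5y − 4y = 0, i.e. y = 189/9 = 21.

21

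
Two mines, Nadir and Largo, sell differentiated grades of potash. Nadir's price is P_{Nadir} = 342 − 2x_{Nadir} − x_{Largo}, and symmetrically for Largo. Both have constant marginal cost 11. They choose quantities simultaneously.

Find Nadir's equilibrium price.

Mine Nadir's profit: π = x_{Nadir}(342 − 2x_{Nadir} − x_{Largo}) − 11x_{Nadir}.
∂π/∂x_{Nadir} = 331 − 4x_{Nadir} − x_{Largo} = 0 ⇒ x_{Nadir} = 82.75 − 0.25x_{Largo}.
Setting x_{Nadir} = x_{Largo} in the reaction function: x_{Nadir} = 82.75 − 0.25x_{Nadir}, so x_{Nadir} = 82.75 / 1.25 = 66.2.
P_{Nadir} = 342 − 2·66.2 − 66.2 = 143.4.

143.4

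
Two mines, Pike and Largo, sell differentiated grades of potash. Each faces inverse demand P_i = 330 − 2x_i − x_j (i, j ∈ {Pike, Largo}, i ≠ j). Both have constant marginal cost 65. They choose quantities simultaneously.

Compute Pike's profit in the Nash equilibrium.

Mine Pike's profit: π = x_{Pike}(330 − 2x_{Pike} − x_{Largo}) − 65x_{Pike}.
∂π/∂x_{Pike} = 265 − 4x_{Pike} − x_{Largo} = 0 ⇒ x_{Pike} = 66.25 − 0.25x_{Largo}.
The game is symmetric, so in equilibrium x_{Largo} = x_{Pike}: the reaction function gives 1.25x_{Pike} = 66.25, hence x_{Pike} = 53.
P_{Pike} = 330 − 2·53 − 53 = 171.
Profit = (171 − 65)·53 = 5618.

5618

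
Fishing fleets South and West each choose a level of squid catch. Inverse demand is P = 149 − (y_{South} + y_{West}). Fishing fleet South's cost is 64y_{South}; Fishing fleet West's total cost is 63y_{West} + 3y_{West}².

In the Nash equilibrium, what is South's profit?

Fishing fleet South's profit: π = y_{South}(149 − (y_{South} + y_{West})) − 64y_{South}.
∂π/∂y_{South} = 85 − 2y_{South} − y_{West} = 0, so y_{South} = 42.5 − 0.5y_{West}.
For West: ∂π/∂y_{West} = 86 − 8y_{West} − y_{South} = 0 ⇒ y_{West} = 10.75 − 0.125y_{South}.
Substituting the second reaction function into the first: y_{South} = 42.5 − 0.5(10.75 − 0.125y_{South}), which gives 0.9375y_{South} = 37.125 ⇒ y_{South} = 39.6.
Then y_{West} = 10.75 − 0.125·39.6 = 5.8.
Price P = 149 − 45.4 = 103.6.
South's profit: (103.6 − 64)·39.6 = 1568.16.

1568.16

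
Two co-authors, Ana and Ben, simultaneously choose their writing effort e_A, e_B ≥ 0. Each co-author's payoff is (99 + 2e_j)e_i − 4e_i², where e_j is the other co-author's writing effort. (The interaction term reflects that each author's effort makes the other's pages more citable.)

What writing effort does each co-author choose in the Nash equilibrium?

16.5

Ana's payoff is (99 + 2e_B)e_A − 4e_A².
∂π/∂e_A = 99 + 2e_B − 8e_A = 0, so e_A = 12.375 + 0.25e_B.
The game is symmetric, so in equilibrium e_B = e_A: the reaction function gives 0.75e_A = 12.375, hence e_A = 16.5.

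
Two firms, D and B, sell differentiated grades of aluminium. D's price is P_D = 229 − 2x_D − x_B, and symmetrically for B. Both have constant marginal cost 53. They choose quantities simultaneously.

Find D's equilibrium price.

123.4

Firm D's profit: π = x_D(229 − 2x_D − x_B) − 53x_D.
∂π/∂x_D = 176 − 4x_D − x_B = 0 ⇒ x_D = 44 − 0.25x_B.
The game is symmetric, so in equilibrium x_B = x_D: the reaction function gives 1.25x_D = 44, hence x_D = 35.2.
P_D = 229 − 2·35.2 − 35.2 = 123.4.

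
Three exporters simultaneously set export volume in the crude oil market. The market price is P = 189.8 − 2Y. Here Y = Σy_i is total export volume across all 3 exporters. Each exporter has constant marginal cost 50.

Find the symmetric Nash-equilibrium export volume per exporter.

A representative exporter's profit is π_i = y_i(189.8 − 2Y) − 50y_i, with Y = y_i + Σ_{j≠i} y_j.
First-order condition: 139.8 − 4y_i − 2Σ_{j≠i} y_j = 0.
In a symmetric equilibrium every exporter chooses the same y, so Σ_{j≠i} y_j = 2y. The condition becomes 139.8 − 8y = 0, giving y = 139.8/8 = 17.475.

17.475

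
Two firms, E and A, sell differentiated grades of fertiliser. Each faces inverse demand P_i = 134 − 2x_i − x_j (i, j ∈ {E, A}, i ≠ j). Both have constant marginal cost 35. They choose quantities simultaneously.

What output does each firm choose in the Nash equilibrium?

Firm E's profit: π = x_E(134 − 2x_E − x_A) − 35x_E.
∂π/∂x_E = 99 − 4x_E − x_A = 0 ⇒ x_E = 24.75 − 0.25x_A.
Setting x_E = x_A in the reaction function: x_E = 24.75 − 0.25x_E, so x_E = 24.75 / 1.25 = 19.8.

19.8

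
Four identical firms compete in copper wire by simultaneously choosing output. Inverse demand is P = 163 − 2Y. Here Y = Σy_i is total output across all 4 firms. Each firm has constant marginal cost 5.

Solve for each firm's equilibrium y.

15.8

A representative firm's profit is π_i = y_i(163 − 2Y) − 5y_i, with Y = y_i + Σ_{j≠i} y_j.
First-order condition: 158 − 4y_i − 2Σ_{j≠i} y_j = 0.
In a symmetric equilibrium every firm chooses the same y, so Σ_{j≠i} y_j = 3y. The condition becomes 158 − 10y = 0, giving y = 158/10 = 15.8.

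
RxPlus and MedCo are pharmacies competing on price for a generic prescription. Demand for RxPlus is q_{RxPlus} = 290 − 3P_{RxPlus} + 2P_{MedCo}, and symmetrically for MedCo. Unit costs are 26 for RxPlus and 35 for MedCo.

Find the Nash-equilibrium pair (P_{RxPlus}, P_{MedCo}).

93.6875, 97.0625

RxPlus's profit: π = (P_{RxPlus} − 26)(290 − 3P_{RxPlus} + 2P_{MedCo}).
∂π/∂P_{RxPlus} = 368 − 6P_{RxPlus} + 2P_{MedCo} = 0 ⇒ P_{RxPlus} = 184/3 + (1/3)P_{MedCo}.
Similarly P_{MedCo} = 395/6 + (1/3)P_{RxPlus}.
Solving the two reaction functions simultaneously: (1 − (1/3)(1/3))P_{RxPlus} = 184/3 + (1/3)·(395/6), so (8/9)P_{RxPlus} = 1499/18 and P_{RxPlus} = 93.6875.
Then P_{MedCo} = 395/6 + (1/3)·93.6875 = 97.0625.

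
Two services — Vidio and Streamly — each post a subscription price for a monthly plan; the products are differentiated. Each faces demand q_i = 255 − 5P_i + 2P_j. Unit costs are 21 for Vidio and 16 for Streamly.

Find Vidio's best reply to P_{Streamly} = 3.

Vidio's profit: π = (P_{Vidio} − 21)(255 − 5P_{Vidio} + 2P_{Streamly}).
∂π/∂P_{Vidio} = 360 − 10P_{Vidio} + 2P_{Streamly} = 0 ⇒ P_{Vidio} = 36 + 0.2P_{Streamly}.
At P_{Streamly} = 3: P_{Vidio} = 36 + 0.2·3 = 36.6.

36.6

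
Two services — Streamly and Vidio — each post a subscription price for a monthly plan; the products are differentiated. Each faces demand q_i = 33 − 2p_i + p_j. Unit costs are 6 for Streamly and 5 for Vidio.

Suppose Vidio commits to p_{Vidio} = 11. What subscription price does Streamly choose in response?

14

Streamly's profit: π = (p_{Streamly} − 6)(33 − 2p_{Streamly} + p_{Vidio}).
∂π/∂p_{Streamly} = 45 − 4p_{Streamly} + p_{Vidio} = 0 ⇒ p_{Streamly} = 11.25 + 0.25p_{Vidio}.
At p_{Vidio} = 11: p_{Streamly} = 11.25 + 0.25·11 = 14.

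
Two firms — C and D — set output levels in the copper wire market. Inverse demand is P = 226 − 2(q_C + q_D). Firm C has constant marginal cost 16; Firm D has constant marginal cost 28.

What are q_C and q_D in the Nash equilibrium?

37, 31

Firm C's profit: π = q_C(226 − 2(q_C + q_D)) − 16q_C.
∂π/∂q_C = 210 − 4q_C − 2q_D = 0, so q_C = 52.5 − 0.5q_D.
By the same steps for D: q_D = 49.5 − 0.5q_C.
Solving the two reaction functions simultaneously: (1 − (−0.5)(−0.5))q_C = 52.5 − 0.5·49.5, so 0.75q_C = 27.75 and q_C = 37.
Then q_D = 49.5 − 0.5·37 = 31.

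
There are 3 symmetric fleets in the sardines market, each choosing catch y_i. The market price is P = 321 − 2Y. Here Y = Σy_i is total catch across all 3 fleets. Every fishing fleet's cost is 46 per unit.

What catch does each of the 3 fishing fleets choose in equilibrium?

34.375

A representative fishing fleet's profit is π_i = y_i(321 − 2Y) − 46y_i, with Y = y_i + Σ_{j≠i} y_j.
First-order condition: 275 − 4y_i − 2Σ_{j≠i} y_j = 0.
With identical fishing fleets, set every y_j = y: then 275 − 4y − 4y = 0, i.e. y = 275/8 = 34.375.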